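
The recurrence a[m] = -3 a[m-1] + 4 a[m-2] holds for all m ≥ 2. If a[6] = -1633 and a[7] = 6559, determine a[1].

7

Rearranging, a[m-2] = (a[m] + 3 a[m-1]) / 4.
a[5] = (6559 + 3*(-1633)) / 4 = 1660/4 = 415
a[4] = (-1633 + 3*415) / 4 = -388/4 = -97
a[3] = (415 + 3*(-97)) / 4 = 124/4 = 31
a[2] = (-97 + 3*31) / 4 = -4/4 = -1
a[1] = (31 + 3*(-1)) / 4 = 28/4 = 7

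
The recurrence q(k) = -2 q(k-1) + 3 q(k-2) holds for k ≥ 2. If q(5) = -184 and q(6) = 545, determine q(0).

Rearranging, q(k-2) = (q(k) + 2 q(k-1)) / 3.
q(4) = (545 + 2*(-184)) / 3 = 177/3 = 59
q(3) = (-184 + 2*59) / 3 = -66/3 = -22
q(2) = (59 + 2*(-22)) / 3 = 15/3 = 5
q(1) = (-22 + 2*5) / 3 = -12/3 = -4
q(0) = (5 + 2*(-4)) / 3 = -3/3 = -1

-1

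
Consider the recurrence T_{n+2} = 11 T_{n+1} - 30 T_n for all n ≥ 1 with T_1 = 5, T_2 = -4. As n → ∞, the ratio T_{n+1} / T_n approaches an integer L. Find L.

The characteristic equation is r^2 - 11r + 30 = 0, which factors as (r - 6)(r - 5) = 0.
So the roots are 6 and 5. Since |6| > |5| and the coefficient of 6^n is non-zero, the ratio tends to 6.

6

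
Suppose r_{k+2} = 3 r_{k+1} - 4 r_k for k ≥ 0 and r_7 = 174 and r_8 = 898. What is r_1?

Rearranging, r_{k-2} = (r_k - 3 r_{k-1}) / -4.
r_6 = (898 - 3*174) / -4 = 376/-4 = -94
r_5 = (174 - 3*(-94)) / -4 = 456/-4 = -114
r_4 = (-94 - 3*(-114)) / -4 = 248/-4 = -62
r_3 = (-114 - 3*(-62)) / -4 = 72/-4 = -18
r_2 = (-62 - 3*(-18)) / -4 = -8/-4 = 2
r_1 = (-18 - 3*2) / -4 = -24/-4 = 6

6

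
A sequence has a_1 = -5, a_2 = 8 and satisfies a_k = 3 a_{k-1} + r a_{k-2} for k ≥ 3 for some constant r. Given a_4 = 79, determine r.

a_3 = 24 - 5r
a_4 = 72 - 7r
So 72 - 7r = 79, giving r = -1.

-1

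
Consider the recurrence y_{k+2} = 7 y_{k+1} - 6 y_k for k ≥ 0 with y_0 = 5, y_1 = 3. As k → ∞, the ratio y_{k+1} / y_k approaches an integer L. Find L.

6

The characteristic equation is r^2 - 7r + 6 = 0, which factors as (r - 6)(r - 1) = 0.
So the roots are 6 and 1. Since |6| > |1| and the coefficient of 6^k is non-zero, the ratio tends to 6.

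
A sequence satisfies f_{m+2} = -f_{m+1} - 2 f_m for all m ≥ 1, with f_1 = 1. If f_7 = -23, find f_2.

5

Let f_2 = v.
f_3 = -2 - v
f_4 = 2 - v
f_5 = 2 + 3v
f_6 = -6 - v
f_7 = 2 - 5v
So 2 - 5v = -23, giving v = 5.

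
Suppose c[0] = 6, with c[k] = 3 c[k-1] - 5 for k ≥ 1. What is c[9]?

c[1] = 3*6 - 5 = 13
c[2] = 3*13 - 5 = 34
c[3] = 3*34 - 5 = 97
c[4] = 3*97 - 5 = 286
c[5] = 3*286 - 5 = 853
c[6] = 3*853 - 5 = 2554
c[7] = 3*2554 - 5 = 7657
c[8] = 3*7657 - 5 = 22966
c[9] = 3*22966 - 5 = 68893

68893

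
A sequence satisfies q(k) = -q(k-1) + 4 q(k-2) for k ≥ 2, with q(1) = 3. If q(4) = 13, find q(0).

Let q(0) = y.
q(2) = -3 + 4y
q(3) = 15 - 4y
q(4) = -27 + 20y
So -27 + 20y = 13, giving y = 2.

2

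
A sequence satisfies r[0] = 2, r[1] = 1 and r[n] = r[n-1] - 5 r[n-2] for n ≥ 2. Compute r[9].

r[2] = 1 - 5·2 = -9
r[3] = (-9) - 5·1 = -14
r[4] = (-14) - 5·(-9) = 31
r[5] = 31 - 5·(-14) = 101
r[6] = 101 - 5·31 = -54
r[7] = (-54) - 5·101 = -559
r[8] = (-559) - 5·(-54) = -289
r[9] = (-289) - 5·(-559) = 2506

2506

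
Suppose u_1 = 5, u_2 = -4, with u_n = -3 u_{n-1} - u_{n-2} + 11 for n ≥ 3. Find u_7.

u_3 = -3(-4) - 5 + 11 = 18
u_4 = -3(18) - (-4) + 11 = -39
u_5 = -3(-39) - 18 + 11 = 110
u_6 = -3(110) - (-39) + 11 = -280
u_7 = -3(-280) - 110 + 11 = 741

741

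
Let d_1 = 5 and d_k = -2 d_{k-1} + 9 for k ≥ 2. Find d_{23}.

The fixed point is 9/(1 + 2) = 3, so d_k - 3 = -2(d_{k-1} - 3).
Hence d_k = 2·(-2)^{k-1} + 3.
d_{23} = 2·(-2)^{22} + 3 = 2·4194304 + 3 = 8388611.

8388611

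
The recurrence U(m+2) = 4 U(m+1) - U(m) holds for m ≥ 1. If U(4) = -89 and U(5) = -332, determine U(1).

Rearranging, U(m-2) = -(U(m) - 4 U(m-1)).
U(3) = -(-332 - 4·(-89)) = -24
U(2) = -(-89 - 4·(-24)) = -7
U(1) = -(-24 - 4·(-7)) = -4

-4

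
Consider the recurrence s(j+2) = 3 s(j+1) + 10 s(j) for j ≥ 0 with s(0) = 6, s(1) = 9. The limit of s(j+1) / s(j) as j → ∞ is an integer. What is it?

5

The characteristic equation is r^2 - 3r - 10 = 0, which factors as (r - 5)(r + 2) = 0.
So the roots are 5 and -2. Since |5| > |-2| and the coefficient of 5^j is non-zero, the ratio tends to 5.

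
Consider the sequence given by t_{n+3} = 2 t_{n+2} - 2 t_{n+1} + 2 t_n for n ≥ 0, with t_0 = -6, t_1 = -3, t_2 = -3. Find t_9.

-168

t_3 = 2(-3) - 2(-3) + 2(-6) = -12
t_4 = 2(-12) - 2(-3) + 2(-3) = -24
t_5 = 2(-24) - 2(-12) + 2(-3) = -30
t_6 = 2(-30) - 2(-24) + 2(-12) = -36
t_7 = 2(-36) - 2(-30) + 2(-24) = -60
t_8 = 2(-60) - 2(-36) + 2(-30) = -108
t_9 = 2(-108) - 2(-60) + 2(-36) = -168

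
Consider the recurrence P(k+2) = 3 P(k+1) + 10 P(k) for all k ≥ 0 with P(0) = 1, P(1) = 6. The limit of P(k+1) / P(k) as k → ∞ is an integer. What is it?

5

The characteristic equation is r^2 - 3r - 10 = 0, which factors as (r - 5)(r + 2) = 0.
So the roots are 5 and -2. Since |5| > |-2| and the coefficient of 5^k is non-zero, the ratio tends to 5.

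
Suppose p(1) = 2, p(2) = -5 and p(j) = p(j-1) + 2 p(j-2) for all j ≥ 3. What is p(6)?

p(3) = (-5) + 2(2) = -1
p(4) = (-1) + 2(-5) = -11
p(5) = (-11) + 2(-1) = -13
p(6) = (-13) + 2(-11) = -35

-35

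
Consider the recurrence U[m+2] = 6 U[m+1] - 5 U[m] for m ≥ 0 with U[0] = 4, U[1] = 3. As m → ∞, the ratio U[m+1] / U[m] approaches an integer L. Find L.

5

The characteristic equation is r^2 - 6r + 5 = 0, which factors as (r - 5)(r - 1) = 0.
So the roots are 5 and 1. Since |5| > |1| and the coefficient of 5^m is non-zero, the ratio tends to 5.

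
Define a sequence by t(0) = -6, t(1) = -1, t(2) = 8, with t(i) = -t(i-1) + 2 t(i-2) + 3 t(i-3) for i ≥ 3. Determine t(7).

t(3) = -8 + 2·(-1) + 3·(-6) = -28
t(4) = -(-28) + 2·8 + 3·(-1) = 41
t(5) = -41 + 2·(-28) + 3·8 = -73
t(6) = -(-73) + 2·41 + 3·(-28) = 71
t(7) = -71 + 2·(-73) + 3·41 = -94

-94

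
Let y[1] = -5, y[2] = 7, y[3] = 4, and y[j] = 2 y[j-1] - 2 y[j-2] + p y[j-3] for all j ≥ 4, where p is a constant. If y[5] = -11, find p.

y[4] = -6 - 5p
y[5] = -20 - 3p
So -20 - 3p = -11, giving p = -3.

-3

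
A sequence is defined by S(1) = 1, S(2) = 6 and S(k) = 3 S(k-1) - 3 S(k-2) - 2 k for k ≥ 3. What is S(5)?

S(3) = 3*6 - 3*1 - 6 = 9
S(4) = 3*9 - 3*6 - 8 = 1
S(5) = 3*1 - 3*9 - 10 = -34

-34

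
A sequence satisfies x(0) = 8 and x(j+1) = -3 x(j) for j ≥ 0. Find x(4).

x(1) = -3*8 = -24
x(2) = -3*(-24) = 72
x(3) = -3*72 = -216
x(4) = -3*(-216) = 648

648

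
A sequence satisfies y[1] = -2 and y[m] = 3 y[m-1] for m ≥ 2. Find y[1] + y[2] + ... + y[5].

-242

y[2] = 3(-2) = -6
y[3] = 3(-6) = -18
y[4] = 3(-18) = -54
y[5] = 3(-54) = -162
Sum = (-2) + (-6) + (-18) + (-54) + (-162) = -242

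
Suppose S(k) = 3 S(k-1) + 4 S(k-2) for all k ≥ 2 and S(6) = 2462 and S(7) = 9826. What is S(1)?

Rearranging, S(k-2) = (S(k) - 3 S(k-1)) / 4.
S(5) = (9826 - 3*2462) / 4 = 2440/4 = 610
S(4) = (2462 - 3*610) / 4 = 632/4 = 158
S(3) = (610 - 3*158) / 4 = 136/4 = 34
S(2) = (158 - 3*34) / 4 = 56/4 = 14
S(1) = (34 - 3*14) / 4 = -8/4 = -2

-2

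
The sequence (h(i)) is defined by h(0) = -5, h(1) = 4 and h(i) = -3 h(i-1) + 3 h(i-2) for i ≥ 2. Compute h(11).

h(2) = -3·4 + 3·(-5) = -27
h(3) = -3·(-27) + 3·4 = 93
h(4) = -3·93 + 3·(-27) = -360
h(5) = -3·(-360) + 3·93 = 1359
h(6) = -3·1359 + 3·(-360) = -5157
h(7) = -3·(-5157) + 3·1359 = 19548
h(8) = -3·19548 + 3·(-5157) = -74115
h(9) = -3·(-74115) + 3·19548 = 280989
h(10) = -3·280989 + 3·(-74115) = -1065312
h(11) = -3·(-1065312) + 3·280989 = 4038903

4038903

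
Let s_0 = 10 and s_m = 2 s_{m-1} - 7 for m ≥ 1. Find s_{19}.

The fixed point is -7/(1 - 2) = 7, so s_m - 7 = 2(s_{m-1} - 7).
Hence s_m = 3·2^m + 7.
s_{19} = 3·2^{19} + 7 = 3·524288 + 7 = 1572871.

1572871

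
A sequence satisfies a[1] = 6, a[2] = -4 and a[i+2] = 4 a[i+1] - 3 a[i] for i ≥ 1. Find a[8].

-10924

a[3] = 4·(-4) - 3·6 = -34
a[4] = 4·(-34) - 3·(-4) = -124
a[5] = 4·(-124) - 3·(-34) = -394
a[6] = 4·(-394) - 3·(-124) = -1204
a[7] = 4·(-1204) - 3·(-394) = -3634
a[8] = 4·(-3634) - 3·(-1204) = -10924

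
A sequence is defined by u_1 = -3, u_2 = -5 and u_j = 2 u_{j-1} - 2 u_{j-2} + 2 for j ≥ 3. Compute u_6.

30

u_3 = 2(-5) - 2(-3) + 2 = -2
u_4 = 2(-2) - 2(-5) + 2 = 8
u_5 = 2(8) - 2(-2) + 2 = 22
u_6 = 2(22) - 2(8) + 2 = 30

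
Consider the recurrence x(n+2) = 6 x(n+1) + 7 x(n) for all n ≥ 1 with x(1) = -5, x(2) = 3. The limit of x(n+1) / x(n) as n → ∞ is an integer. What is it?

The characteristic equation is r^2 - 6r - 7 = 0, which factors as (r - 7)(r + 1) = 0.
So the roots are 7 and -1. Since |7| > |-1| and the coefficient of 7^n is non-zero, the ratio tends to 7.

7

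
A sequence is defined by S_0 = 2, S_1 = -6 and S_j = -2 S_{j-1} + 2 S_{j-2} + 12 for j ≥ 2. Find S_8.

S_2 = -2·(-6) + 2·2 + 12 = 28
S_3 = -2·28 + 2·(-6) + 12 = -56
S_4 = -2·(-56) + 2·28 + 12 = 180
S_5 = -2·180 + 2·(-56) + 12 = -460
S_6 = -2·(-460) + 2·180 + 12 = 1292
S_7 = -2·1292 + 2·(-460) + 12 = -3492
S_8 = -2·(-3492) + 2·1292 + 12 = 9580

9580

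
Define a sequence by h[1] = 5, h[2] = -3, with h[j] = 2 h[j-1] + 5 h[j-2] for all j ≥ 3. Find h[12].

h[3] = 2*(-3) + 5*5 = 19
h[4] = 2*19 + 5*(-3) = 23
h[5] = 2*23 + 5*19 = 141
h[6] = 2*141 + 5*23 = 397
h[7] = 2*397 + 5*141 = 1499
h[8] = 2*1499 + 5*397 = 4983
h[9] = 2*4983 + 5*1499 = 17461
h[10] = 2*17461 + 5*4983 = 59837
h[11] = 2*59837 + 5*17461 = 206979
h[12] = 2*206979 + 5*59837 = 713143

713143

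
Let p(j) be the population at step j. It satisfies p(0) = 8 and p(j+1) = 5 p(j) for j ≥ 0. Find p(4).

5000

p(1) = 5(8) = 40
p(2) = 5(40) = 200
p(3) = 5(200) = 1000
p(4) = 5(1000) = 5000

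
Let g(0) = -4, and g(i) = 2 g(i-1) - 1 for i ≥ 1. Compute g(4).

g(1) = 2*(-4) - 1 = -9
g(2) = 2*(-9) - 1 = -19
g(3) = 2*(-19) - 1 = -39
g(4) = 2*(-39) - 1 = -79

-79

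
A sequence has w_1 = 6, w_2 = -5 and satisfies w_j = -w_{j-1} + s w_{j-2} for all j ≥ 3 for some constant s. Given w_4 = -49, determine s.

w_3 = 5 + 6s
w_4 = -5 - 11s
So -5 - 11s = -49, giving s = 4.

4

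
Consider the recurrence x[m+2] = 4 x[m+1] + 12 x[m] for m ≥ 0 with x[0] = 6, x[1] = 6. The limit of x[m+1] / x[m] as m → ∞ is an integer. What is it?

6

The characteristic equation is r^2 - 4r - 12 = 0, which factors as (r - 6)(r + 2) = 0.
So the roots are 6 and -2. Since |6| > |-2| and the coefficient of 6^m is non-zero, the ratio tends to 6.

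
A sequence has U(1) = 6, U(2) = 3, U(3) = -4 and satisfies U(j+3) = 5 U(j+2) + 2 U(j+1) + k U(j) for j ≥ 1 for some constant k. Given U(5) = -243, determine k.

U(4) = -14 + 6k
U(5) = -78 + 33k
So -78 + 33k = -243, giving k = -5.

-5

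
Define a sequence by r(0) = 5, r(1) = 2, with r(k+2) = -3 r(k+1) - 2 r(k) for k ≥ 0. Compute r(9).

3572

r(2) = -3(2) - 2(5) = -16
r(3) = -3(-16) - 2(2) = 44
r(4) = -3(44) - 2(-16) = -100
r(5) = -3(-100) - 2(44) = 212
r(6) = -3(212) - 2(-100) = -436
r(7) = -3(-436) - 2(212) = 884
r(8) = -3(884) - 2(-436) = -1780
r(9) = -3(-1780) - 2(884) = 3572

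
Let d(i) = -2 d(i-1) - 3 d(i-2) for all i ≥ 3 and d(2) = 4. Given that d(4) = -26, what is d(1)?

-5

Let d(1) = x.
d(3) = -8 - 3x
d(4) = 4 + 6x
So 4 + 6x = -26, giving x = -5.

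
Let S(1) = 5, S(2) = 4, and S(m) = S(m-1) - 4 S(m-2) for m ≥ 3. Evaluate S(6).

160

S(3) = 4 - 4*5 = -16
S(4) = (-16) - 4*4 = -32
S(5) = (-32) - 4*(-16) = 32
S(6) = 32 - 4*(-32) = 160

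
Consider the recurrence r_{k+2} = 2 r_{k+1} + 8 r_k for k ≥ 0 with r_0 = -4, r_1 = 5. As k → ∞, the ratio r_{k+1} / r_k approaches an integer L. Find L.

4

The characteristic equation is r^2 - 2r - 8 = 0, which factors as (r - 4)(r + 2) = 0.
So the roots are 4 and -2. Since |4| > |-2| and the coefficient of 4^k is non-zero, the ratio tends to 4.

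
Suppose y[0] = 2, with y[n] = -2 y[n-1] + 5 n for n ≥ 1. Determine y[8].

y[1] = -2*2 + 5 = 1
y[2] = -2*1 + 10 = 8
y[3] = -2*8 + 15 = -1
y[4] = -2*(-1) + 20 = 22
y[5] = -2*22 + 25 = -19
y[6] = -2*(-19) + 30 = 68
y[7] = -2*68 + 35 = -101
y[8] = -2*(-101) + 40 = 242

242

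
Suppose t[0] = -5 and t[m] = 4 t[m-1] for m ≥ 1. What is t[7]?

-81920

t[1] = 4(-5) = -20
t[2] = 4(-20) = -80
t[3] = 4(-80) = -320
t[4] = 4(-320) = -1280
t[5] = 4(-1280) = -5120
t[6] = 4(-5120) = -20480
t[7] = 4(-20480) = -81920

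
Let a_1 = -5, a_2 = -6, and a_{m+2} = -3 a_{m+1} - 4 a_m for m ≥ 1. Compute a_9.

a_3 = -3*(-6) - 4*(-5) = 38
a_4 = -3*38 - 4*(-6) = -90
a_5 = -3*(-90) - 4*38 = 118
a_6 = -3*118 - 4*(-90) = 6
a_7 = -3*6 - 4*118 = -490
a_8 = -3*(-490) - 4*6 = 1446
a_9 = -3*1446 - 4*(-490) = -2378

-2378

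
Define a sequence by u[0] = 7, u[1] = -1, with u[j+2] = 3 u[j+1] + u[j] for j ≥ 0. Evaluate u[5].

122

u[2] = 3·(-1) + 7 = 4
u[3] = 3·4 + (-1) = 11
u[4] = 3·11 + 4 = 37
u[5] = 3·37 + 11 = 122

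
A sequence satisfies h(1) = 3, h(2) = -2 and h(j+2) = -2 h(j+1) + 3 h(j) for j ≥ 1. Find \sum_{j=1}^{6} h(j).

-217

h(3) = -2*(-2) + 3*3 = 13
h(4) = -2*13 + 3*(-2) = -32
h(5) = -2*(-32) + 3*13 = 103
h(6) = -2*103 + 3*(-32) = -302
Sum = 3 + (-2) + 13 + (-32) + 103 + (-302) = -217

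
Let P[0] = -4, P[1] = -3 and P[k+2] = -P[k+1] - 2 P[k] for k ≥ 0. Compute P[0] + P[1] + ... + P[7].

P[2] = -(-3) - 2*(-4) = 11
P[3] = -11 - 2*(-3) = -5
P[4] = -(-5) - 2*11 = -17
P[5] = -(-17) - 2*(-5) = 27
P[6] = -27 - 2*(-17) = 7
P[7] = -7 - 2*27 = -61
Sum = (-4) + (-3) + 11 + (-5) + (-17) + 27 + 7 + (-61) = -45

-45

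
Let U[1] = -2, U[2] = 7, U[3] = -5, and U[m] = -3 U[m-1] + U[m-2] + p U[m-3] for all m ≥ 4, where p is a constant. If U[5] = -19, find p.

4

U[4] = 22 - 2p
U[5] = -71 + 13p
So -71 + 13p = -19, giving p = 4.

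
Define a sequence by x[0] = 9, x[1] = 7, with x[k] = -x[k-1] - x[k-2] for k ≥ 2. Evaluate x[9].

x[2] = -7 - 9 = -16
x[3] = -(-16) - 7 = 9
x[4] = -9 - (-16) = 7
x[5] = -7 - 9 = -16
x[6] = -(-16) - 7 = 9
x[7] = -9 - (-16) = 7
x[8] = -7 - 9 = -16
x[9] = -(-16) - 7 = 9

9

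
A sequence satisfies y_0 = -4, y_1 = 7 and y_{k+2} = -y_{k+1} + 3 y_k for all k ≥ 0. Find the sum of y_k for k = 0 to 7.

y_2 = -7 + 3(-4) = -19
y_3 = -(-19) + 3(7) = 40
y_4 = -40 + 3(-19) = -97
y_5 = -(-97) + 3(40) = 217
y_6 = -217 + 3(-97) = -508
y_7 = -(-508) + 3(217) = 1159
Sum = (-4) + 7 + (-19) + 40 + (-97) + 217 + (-508) + 1159 = 795

795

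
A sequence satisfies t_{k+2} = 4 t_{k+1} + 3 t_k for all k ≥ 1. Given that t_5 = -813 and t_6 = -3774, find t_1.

Rearranging, t_{k-2} = (t_k - 4 t_{k-1}) / 3.
t_4 = (-3774 - 4·(-813)) / 3 = -522/3 = -174
t_3 = (-813 - 4·(-174)) / 3 = -117/3 = -39
t_2 = (-174 - 4·(-39)) / 3 = -18/3 = -6
t_1 = (-39 - 4·(-6)) / 3 = -15/3 = -5

-5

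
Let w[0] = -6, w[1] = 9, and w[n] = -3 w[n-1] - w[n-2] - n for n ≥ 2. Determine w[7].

w[2] = -3(9) - (-6) - 2 = -23
w[3] = -3(-23) - 9 - 3 = 57
w[4] = -3(57) - (-23) - 4 = -152
w[5] = -3(-152) - 57 - 5 = 394
w[6] = -3(394) - (-152) - 6 = -1036
w[7] = -3(-1036) - 394 - 7 = 2707

2707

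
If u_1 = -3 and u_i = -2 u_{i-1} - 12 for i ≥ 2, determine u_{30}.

The fixed point is -12/(1 + 2) = -4, so u_i + 4 = -2(u_{i-1} + 4).
Hence u_i = 1·(-2)^{i-1} - 4.
u_{30} = 1·(-2)^{29} - 4 = 1·-536870912 - 4 = -536870916.

-536870916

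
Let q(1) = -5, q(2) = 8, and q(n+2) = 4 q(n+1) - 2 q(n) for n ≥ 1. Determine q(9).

q(3) = 4*8 - 2*(-5) = 42
q(4) = 4*42 - 2*8 = 152
q(5) = 4*152 - 2*42 = 524
q(6) = 4*524 - 2*152 = 1792
q(7) = 4*1792 - 2*524 = 6120
q(8) = 4*6120 - 2*1792 = 20896
q(9) = 4*20896 - 2*6120 = 71344

71344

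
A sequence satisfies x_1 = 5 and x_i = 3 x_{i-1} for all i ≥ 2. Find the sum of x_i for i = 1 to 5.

605

x_2 = 3·5 = 15
x_3 = 3·15 = 45
x_4 = 3·45 = 135
x_5 = 3·135 = 405
Sum = 5 + 15 + 45 + 135 + 405 = 605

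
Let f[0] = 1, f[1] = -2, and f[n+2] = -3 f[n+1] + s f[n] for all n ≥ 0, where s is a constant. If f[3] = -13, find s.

f[2] = 6 + s
f[3] = -18 - 5s
So -18 - 5s = -13, giving s = -1.

-1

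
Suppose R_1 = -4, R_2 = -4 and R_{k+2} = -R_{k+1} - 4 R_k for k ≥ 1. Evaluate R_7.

R_3 = -(-4) - 4·(-4) = 20
R_4 = -20 - 4·(-4) = -4
R_5 = -(-4) - 4·20 = -76
R_6 = -(-76) - 4·(-4) = 92
R_7 = -92 - 4·(-76) = 212

212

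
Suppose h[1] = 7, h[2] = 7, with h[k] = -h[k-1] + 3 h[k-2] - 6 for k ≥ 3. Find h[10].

-137

h[3] = -7 + 3*7 - 6 = 8
h[4] = -8 + 3*7 - 6 = 7
h[5] = -7 + 3*8 - 6 = 11
h[6] = -11 + 3*7 - 6 = 4
h[7] = -4 + 3*11 - 6 = 23
h[8] = -23 + 3*4 - 6 = -17
h[9] = -(-17) + 3*23 - 6 = 80
h[10] = -80 + 3*(-17) - 6 = -137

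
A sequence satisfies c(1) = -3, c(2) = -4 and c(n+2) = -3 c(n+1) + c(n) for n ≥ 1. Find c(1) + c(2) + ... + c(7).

849

c(3) = -3(-4) + (-3) = 9
c(4) = -3(9) + (-4) = -31
c(5) = -3(-31) + 9 = 102
c(6) = -3(102) + (-31) = -337
c(7) = -3(-337) + 102 = 1113
Sum = (-3) + (-4) + 9 + (-31) + 102 + (-337) + 1113 = 849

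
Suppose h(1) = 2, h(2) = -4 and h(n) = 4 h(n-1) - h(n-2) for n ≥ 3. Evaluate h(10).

h(3) = 4·(-4) - 2 = -18
h(4) = 4·(-18) - (-4) = -68
h(5) = 4·(-68) - (-18) = -254
h(6) = 4·(-254) - (-68) = -948
h(7) = 4·(-948) - (-254) = -3538
h(8) = 4·(-3538) - (-948) = -13204
h(9) = 4·(-13204) - (-3538) = -49278
h(10) = 4·(-49278) - (-13204) = -183908

-183908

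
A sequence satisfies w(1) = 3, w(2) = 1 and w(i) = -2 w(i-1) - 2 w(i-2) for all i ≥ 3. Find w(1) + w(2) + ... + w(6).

w(3) = -2(1) - 2(3) = -8
w(4) = -2(-8) - 2(1) = 14
w(5) = -2(14) - 2(-8) = -12
w(6) = -2(-12) - 2(14) = -4
Sum = 3 + 1 + (-8) + 14 + (-12) + (-4) = -6

-6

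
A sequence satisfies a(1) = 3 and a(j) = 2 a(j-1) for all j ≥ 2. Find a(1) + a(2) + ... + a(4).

a(2) = 2·3 = 6
a(3) = 2·6 = 12
a(4) = 2·12 = 24
Sum = 3 + 6 + 12 + 24 = 45

45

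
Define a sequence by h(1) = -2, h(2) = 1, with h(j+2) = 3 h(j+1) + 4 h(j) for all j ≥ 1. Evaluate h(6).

-203

h(3) = 3*1 + 4*(-2) = -5
h(4) = 3*(-5) + 4*1 = -11
h(5) = 3*(-11) + 4*(-5) = -53
h(6) = 3*(-53) + 4*(-11) = -203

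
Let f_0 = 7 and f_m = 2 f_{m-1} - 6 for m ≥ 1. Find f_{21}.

The fixed point is -6/(1 - 2) = 6, so f_m - 6 = 2(f_{m-1} - 6).
Hence f_m = 1·2^m + 6.
f_{21} = 1·2^{21} + 6 = 1·2097152 + 6 = 2097158.

2097158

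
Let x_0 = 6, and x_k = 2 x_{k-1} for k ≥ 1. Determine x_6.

x_1 = 2*6 = 12
x_2 = 2*12 = 24
x_3 = 2*24 = 48
x_4 = 2*48 = 96
x_5 = 2*96 = 192
x_6 = 2*192 = 384

384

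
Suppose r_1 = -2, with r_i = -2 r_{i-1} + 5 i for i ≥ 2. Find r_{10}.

r_2 = -2*(-2) + 10 = 14
r_3 = -2*14 + 15 = -13
r_4 = -2*(-13) + 20 = 46
r_5 = -2*46 + 25 = -67
r_6 = -2*(-67) + 30 = 164
r_7 = -2*164 + 35 = -293
r_8 = -2*(-293) + 40 = 626
r_9 = -2*626 + 45 = -1207
r_{10} = -2*(-1207) + 50 = 2464

2464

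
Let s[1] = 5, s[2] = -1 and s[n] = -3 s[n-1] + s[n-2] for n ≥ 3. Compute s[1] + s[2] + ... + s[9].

7584

s[3] = -3(-1) + 5 = 8
s[4] = -3(8) + (-1) = -25
s[5] = -3(-25) + 8 = 83
s[6] = -3(83) + (-25) = -274
s[7] = -3(-274) + 83 = 905
s[8] = -3(905) + (-274) = -2989
s[9] = -3(-2989) + 905 = 9872
Sum = 5 + (-1) + 8 + (-25) + 83 + (-274) + 905 + (-2989) + 9872 = 7584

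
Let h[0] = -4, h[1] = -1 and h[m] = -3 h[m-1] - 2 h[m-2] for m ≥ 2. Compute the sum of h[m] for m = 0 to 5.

-105

h[2] = -3·(-1) - 2·(-4) = 11
h[3] = -3·11 - 2·(-1) = -31
h[4] = -3·(-31) - 2·11 = 71
h[5] = -3·71 - 2·(-31) = -151
Sum = (-4) + (-1) + 11 + (-31) + 71 + (-151) = -105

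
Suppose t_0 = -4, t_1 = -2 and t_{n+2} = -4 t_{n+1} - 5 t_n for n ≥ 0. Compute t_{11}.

75258

t_2 = -4(-2) - 5(-4) = 28
t_3 = -4(28) - 5(-2) = -102
t_4 = -4(-102) - 5(28) = 268
t_5 = -4(268) - 5(-102) = -562
t_6 = -4(-562) - 5(268) = 908
t_7 = -4(908) - 5(-562) = -822
t_8 = -4(-822) - 5(908) = -1252
t_9 = -4(-1252) - 5(-822) = 9118
t_{10} = -4(9118) - 5(-1252) = -30212
t_{11} = -4(-30212) - 5(9118) = 75258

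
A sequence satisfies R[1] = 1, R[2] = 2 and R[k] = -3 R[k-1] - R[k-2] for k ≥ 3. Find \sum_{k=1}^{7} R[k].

R[3] = -3·2 - 1 = -7
R[4] = -3·(-7) - 2 = 19
R[5] = -3·19 - (-7) = -50
R[6] = -3·(-50) - 19 = 131
R[7] = -3·131 - (-50) = -343
Sum = 1 + 2 + (-7) + 19 + (-50) + 131 + (-343) = -247

-247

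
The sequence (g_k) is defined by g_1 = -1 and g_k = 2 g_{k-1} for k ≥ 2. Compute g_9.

g_2 = 2*(-1) = -2
g_3 = 2*(-2) = -4
g_4 = 2*(-4) = -8
g_5 = 2*(-8) = -16
g_6 = 2*(-16) = -32
g_7 = 2*(-32) = -64
g_8 = 2*(-64) = -128
g_9 = 2*(-128) = -256

-256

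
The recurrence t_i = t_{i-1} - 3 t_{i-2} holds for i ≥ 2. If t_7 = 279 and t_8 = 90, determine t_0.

Rearranging, t_{i-2} = (t_i - t_{i-1}) / -3.
t_6 = (90 - 279) / -3 = -189/-3 = 63
t_5 = (279 - 63) / -3 = 216/-3 = -72
t_4 = (63 - (-72)) / -3 = 135/-3 = -45
t_3 = (-72 - (-45)) / -3 = -27/-3 = 9
t_2 = (-45 - 9) / -3 = -54/-3 = 18
t_1 = (9 - 18) / -3 = -9/-3 = 3
t_0 = (18 - 3) / -3 = 15/-3 = -5

-5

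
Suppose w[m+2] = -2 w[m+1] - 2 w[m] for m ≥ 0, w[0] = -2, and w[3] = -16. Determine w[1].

Let w[1] = x.
w[2] = 4 - 2x
w[3] = -8 + 2x
So -8 + 2x = -16, giving x = -4.

-4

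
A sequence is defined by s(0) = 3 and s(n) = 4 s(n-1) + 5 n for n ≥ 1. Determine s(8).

s(1) = 4(3) + 5 = 17
s(2) = 4(17) + 10 = 78
s(3) = 4(78) + 15 = 327
s(4) = 4(327) + 20 = 1328
s(5) = 4(1328) + 25 = 5337
s(6) = 4(5337) + 30 = 21378
s(7) = 4(21378) + 35 = 85547
s(8) = 4(85547) + 40 = 342228

342228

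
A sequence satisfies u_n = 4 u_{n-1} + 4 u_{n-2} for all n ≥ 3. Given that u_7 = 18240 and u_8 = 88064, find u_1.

Rearranging, u_{n-2} = (u_n - 4 u_{n-1}) / 4.
u_6 = (88064 - 4*18240) / 4 = 15104/4 = 3776
u_5 = (18240 - 4*3776) / 4 = 3136/4 = 784
u_4 = (3776 - 4*784) / 4 = 640/4 = 160
u_3 = (784 - 4*160) / 4 = 144/4 = 36
u_2 = (160 - 4*36) / 4 = 16/4 = 4
u_1 = (36 - 4*4) / 4 = 20/4 = 5

5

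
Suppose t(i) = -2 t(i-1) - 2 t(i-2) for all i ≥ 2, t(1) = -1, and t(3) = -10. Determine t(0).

Let t(0) = y.
t(2) = 2 - 2y
t(3) = -2 + 4y
So -2 + 4y = -10, giving y = -2.

-2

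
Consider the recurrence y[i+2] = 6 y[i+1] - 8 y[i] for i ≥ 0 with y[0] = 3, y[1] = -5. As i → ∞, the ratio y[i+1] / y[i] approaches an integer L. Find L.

The characteristic equation is r^2 - 6r + 8 = 0, which factors as (r - 4)(r - 2) = 0.
So the roots are 4 and 2. Since |4| > |2| and the coefficient of 4^i is non-zero, the ratio tends to 4.

4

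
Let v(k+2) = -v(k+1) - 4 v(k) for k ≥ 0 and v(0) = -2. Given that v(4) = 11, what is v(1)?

Let v(1) = x.
v(2) = 8 - x
v(3) = -8 - 3x
v(4) = -24 + 7x
So -24 + 7x = 11, giving x = 5.

5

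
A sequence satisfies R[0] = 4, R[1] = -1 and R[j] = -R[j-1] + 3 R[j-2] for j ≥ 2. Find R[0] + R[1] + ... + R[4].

R[2] = -(-1) + 3·4 = 13
R[3] = -13 + 3·(-1) = -16
R[4] = -(-16) + 3·13 = 55
Sum = 4 + (-1) + 13 + (-16) + 55 = 55

55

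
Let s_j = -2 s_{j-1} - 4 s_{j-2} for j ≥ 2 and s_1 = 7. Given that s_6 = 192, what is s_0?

Let s_0 = v.
s_2 = -14 - 4v
s_3 = 8v
s_4 = 56
s_5 = -112 - 32v
s_6 = 64v
So 64v = 192, giving v = 3.

3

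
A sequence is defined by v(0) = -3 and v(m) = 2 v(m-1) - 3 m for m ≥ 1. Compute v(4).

v(1) = 2*(-3) - 3 = -9
v(2) = 2*(-9) - 6 = -24
v(3) = 2*(-24) - 9 = -57
v(4) = 2*(-57) - 12 = -126

-126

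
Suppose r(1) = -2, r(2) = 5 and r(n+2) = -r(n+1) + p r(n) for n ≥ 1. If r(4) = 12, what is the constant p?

r(3) = -5 - 2p
r(4) = 5 + 7p
So 5 + 7p = 12, giving p = 1.

1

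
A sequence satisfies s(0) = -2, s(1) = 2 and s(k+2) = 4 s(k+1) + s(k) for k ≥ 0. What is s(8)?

s(2) = 4*2 + (-2) = 6
s(3) = 4*6 + 2 = 26
s(4) = 4*26 + 6 = 110
s(5) = 4*110 + 26 = 466
s(6) = 4*466 + 110 = 1974
s(7) = 4*1974 + 466 = 8362
s(8) = 4*8362 + 1974 = 35422

35422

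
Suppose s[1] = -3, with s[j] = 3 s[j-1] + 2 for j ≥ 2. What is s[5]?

-163

s[2] = 3(-3) + 2 = -7
s[3] = 3(-7) + 2 = -19
s[4] = 3(-19) + 2 = -55
s[5] = 3(-55) + 2 = -163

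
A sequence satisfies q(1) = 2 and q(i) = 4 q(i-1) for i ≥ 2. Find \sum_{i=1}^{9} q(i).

174762

q(2) = 4*2 = 8
q(3) = 4*8 = 32
q(4) = 4*32 = 128
q(5) = 4*128 = 512
q(6) = 4*512 = 2048
q(7) = 4*2048 = 8192
q(8) = 4*8192 = 32768
q(9) = 4*32768 = 131072
Sum = 2 + 8 + 32 + 128 + 512 + 2048 + 8192 + 32768 + 131072 = 174762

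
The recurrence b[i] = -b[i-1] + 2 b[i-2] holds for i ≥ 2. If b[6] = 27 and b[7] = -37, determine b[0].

Rearranging, b[i-2] = (b[i] + b[i-1]) / 2.
b[5] = (-37 + 27) / 2 = -10/2 = -5
b[4] = (27 + (-5)) / 2 = 22/2 = 11
b[3] = (-5 + 11) / 2 = 6/2 = 3
b[2] = (11 + 3) / 2 = 14/2 = 7
b[1] = (3 + 7) / 2 = 10/2 = 5
b[0] = (7 + 5) / 2 = 12/2 = 6

6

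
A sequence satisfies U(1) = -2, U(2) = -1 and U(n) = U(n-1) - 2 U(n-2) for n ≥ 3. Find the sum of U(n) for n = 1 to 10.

U(3) = (-1) - 2*(-2) = 3
U(4) = 3 - 2*(-1) = 5
U(5) = 5 - 2*3 = -1
U(6) = (-1) - 2*5 = -11
U(7) = (-11) - 2*(-1) = -9
U(8) = (-9) - 2*(-11) = 13
U(9) = 13 - 2*(-9) = 31
U(10) = 31 - 2*13 = 5
Sum = (-2) + (-1) + 3 + 5 + (-1) + (-11) + (-9) + 13 + 31 + 5 = 33

33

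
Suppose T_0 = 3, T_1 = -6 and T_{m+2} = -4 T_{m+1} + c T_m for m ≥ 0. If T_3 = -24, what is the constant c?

T_2 = 24 + 3c
T_3 = -96 - 18c
So -96 - 18c = -24, giving c = -4.

-4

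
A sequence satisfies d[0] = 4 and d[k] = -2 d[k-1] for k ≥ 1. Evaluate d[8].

d[1] = -2*4 = -8
d[2] = -2*(-8) = 16
d[3] = -2*16 = -32
d[4] = -2*(-32) = 64
d[5] = -2*64 = -128
d[6] = -2*(-128) = 256
d[7] = -2*256 = -512
d[8] = -2*(-512) = 1024

1024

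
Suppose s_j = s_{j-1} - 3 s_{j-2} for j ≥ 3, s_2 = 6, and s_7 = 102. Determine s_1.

Let s_1 = v.
s_3 = 6 - 3v
s_4 = -12 - 3v
s_5 = -30 + 6v
s_6 = 6 + 15v
s_7 = 96 - 3v
So 96 - 3v = 102, giving v = -2.

-2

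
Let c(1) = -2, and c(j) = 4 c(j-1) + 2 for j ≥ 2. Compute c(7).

-5462

c(2) = 4(-2) + 2 = -6
c(3) = 4(-6) + 2 = -22
c(4) = 4(-22) + 2 = -86
c(5) = 4(-86) + 2 = -342
c(6) = 4(-342) + 2 = -1366
c(7) = 4(-1366) + 2 = -5462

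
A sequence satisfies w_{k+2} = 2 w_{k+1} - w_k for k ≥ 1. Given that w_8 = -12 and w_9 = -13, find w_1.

-5

Rearranging, w_{k-2} = -(w_k - 2 w_{k-1}).
w_7 = -(-13 - 2*(-12)) = -11
w_6 = -(-12 - 2*(-11)) = -10
w_5 = -(-11 - 2*(-10)) = -9
w_4 = -(-10 - 2*(-9)) = -8
w_3 = -(-9 - 2*(-8)) = -7
w_2 = -(-8 - 2*(-7)) = -6
w_1 = -(-7 - 2*(-6)) = -5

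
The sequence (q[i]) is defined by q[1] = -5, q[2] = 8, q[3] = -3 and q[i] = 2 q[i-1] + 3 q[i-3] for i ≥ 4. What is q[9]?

q[4] = 2·(-3) + 3·(-5) = -21
q[5] = 2·(-21) + 3·8 = -18
q[6] = 2·(-18) + 3·(-3) = -45
q[7] = 2·(-45) + 3·(-21) = -153
q[8] = 2·(-153) + 3·(-18) = -360
q[9] = 2·(-360) + 3·(-45) = -855

-855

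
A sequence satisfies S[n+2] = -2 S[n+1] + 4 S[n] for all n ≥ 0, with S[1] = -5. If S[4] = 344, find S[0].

7

Let S[0] = z.
S[2] = 10 + 4z
S[3] = -40 - 8z
S[4] = 120 + 32z
So 120 + 32z = 344, giving z = 7.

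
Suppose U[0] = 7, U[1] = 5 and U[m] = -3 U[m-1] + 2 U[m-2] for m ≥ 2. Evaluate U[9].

23909

U[2] = -3*5 + 2*7 = -1
U[3] = -3*(-1) + 2*5 = 13
U[4] = -3*13 + 2*(-1) = -41
U[5] = -3*(-41) + 2*13 = 149
U[6] = -3*149 + 2*(-41) = -529
U[7] = -3*(-529) + 2*149 = 1885
U[8] = -3*1885 + 2*(-529) = -6713
U[9] = -3*(-6713) + 2*1885 = 23909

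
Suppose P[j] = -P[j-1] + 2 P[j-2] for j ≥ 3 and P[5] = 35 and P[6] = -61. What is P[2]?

Rearranging, P[j-2] = (P[j] + P[j-1]) / 2.
P[4] = (-61 + 35) / 2 = -26/2 = -13
P[3] = (35 + (-13)) / 2 = 22/2 = 11
P[2] = (-13 + 11) / 2 = -2/2 = -1

-1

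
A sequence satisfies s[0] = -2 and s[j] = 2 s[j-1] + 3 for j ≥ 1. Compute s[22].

4194301

The fixed point is 3/(1 - 2) = -3, so s[j] + 3 = 2(s[j-1] + 3).
Hence s[j] = 1·2^j - 3.
s[22] = 1·2^{22} - 3 = 1·4194304 - 3 = 4194301.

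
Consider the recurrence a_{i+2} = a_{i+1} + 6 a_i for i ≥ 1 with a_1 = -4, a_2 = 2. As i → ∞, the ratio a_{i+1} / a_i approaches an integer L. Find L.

3

The characteristic equation is r^2 - r - 6 = 0, which factors as (r - 3)(r + 2) = 0.
So the roots are 3 and -2. Since |3| > |-2| and the coefficient of 3^i is non-zero, the ratio tends to 3.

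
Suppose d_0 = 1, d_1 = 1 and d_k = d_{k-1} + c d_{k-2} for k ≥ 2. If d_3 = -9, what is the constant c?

-5

d_2 = 1 + c
d_3 = 1 + 2c
So 1 + 2c = -9, giving c = -5.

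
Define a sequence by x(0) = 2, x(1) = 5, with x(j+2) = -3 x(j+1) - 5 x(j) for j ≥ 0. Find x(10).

x(2) = -3·5 - 5·2 = -25
x(3) = -3·(-25) - 5·5 = 50
x(4) = -3·50 - 5·(-25) = -25
x(5) = -3·(-25) - 5·50 = -175
x(6) = -3·(-175) - 5·(-25) = 650
x(7) = -3·650 - 5·(-175) = -1075
x(8) = -3·(-1075) - 5·650 = -25
x(9) = -3·(-25) - 5·(-1075) = 5450
x(10) = -3·5450 - 5·(-25) = -16225

-16225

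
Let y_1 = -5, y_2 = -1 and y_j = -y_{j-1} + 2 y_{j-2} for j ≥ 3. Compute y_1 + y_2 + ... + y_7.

y_3 = -(-1) + 2*(-5) = -9
y_4 = -(-9) + 2*(-1) = 7
y_5 = -7 + 2*(-9) = -25
y_6 = -(-25) + 2*7 = 39
y_7 = -39 + 2*(-25) = -89
Sum = (-5) + (-1) + (-9) + 7 + (-25) + 39 + (-89) = -83

-83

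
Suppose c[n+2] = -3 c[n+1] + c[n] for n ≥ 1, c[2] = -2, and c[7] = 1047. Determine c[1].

3

Let c[1] = w.
c[3] = 6 + w
c[4] = -20 - 3w
c[5] = 66 + 10w
c[6] = -218 - 33w
c[7] = 720 + 109w
So 720 + 109w = 1047, giving w = 3.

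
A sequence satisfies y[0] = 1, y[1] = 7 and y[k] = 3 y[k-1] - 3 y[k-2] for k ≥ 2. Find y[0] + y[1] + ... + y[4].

y[2] = 3*7 - 3*1 = 18
y[3] = 3*18 - 3*7 = 33
y[4] = 3*33 - 3*18 = 45
Sum = 1 + 7 + 18 + 33 + 45 = 104

104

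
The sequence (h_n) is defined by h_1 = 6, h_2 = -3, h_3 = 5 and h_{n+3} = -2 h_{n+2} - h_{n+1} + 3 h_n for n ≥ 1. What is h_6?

76

h_4 = -2*5 - (-3) + 3*6 = 11
h_5 = -2*11 - 5 + 3*(-3) = -36
h_6 = -2*(-36) - 11 + 3*5 = 76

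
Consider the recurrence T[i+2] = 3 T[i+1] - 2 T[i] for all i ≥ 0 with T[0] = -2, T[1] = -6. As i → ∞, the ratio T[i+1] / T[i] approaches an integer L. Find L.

The characteristic equation is r^2 - 3r + 2 = 0, which factors as (r - 2)(r - 1) = 0.
So the roots are 2 and 1. Since |2| > |1| and the coefficient of 2^i is non-zero, the ratio tends to 2.

2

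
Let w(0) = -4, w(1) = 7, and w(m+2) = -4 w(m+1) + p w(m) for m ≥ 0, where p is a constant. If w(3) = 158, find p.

w(2) = -28 - 4p
w(3) = 112 + 23p
So 112 + 23p = 158, giving p = 2.

2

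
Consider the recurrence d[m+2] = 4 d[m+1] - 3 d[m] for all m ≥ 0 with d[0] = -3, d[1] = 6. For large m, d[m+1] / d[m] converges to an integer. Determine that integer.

3

The characteristic equation is r^2 - 4r + 3 = 0, which factors as (r - 3)(r - 1) = 0.
So the roots are 3 and 1. Since |3| > |1| and the coefficient of 3^m is non-zero, the ratio tends to 3.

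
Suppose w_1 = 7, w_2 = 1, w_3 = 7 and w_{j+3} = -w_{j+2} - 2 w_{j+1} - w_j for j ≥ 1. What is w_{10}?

53

w_4 = -7 - 2*1 - 7 = -16
w_5 = -(-16) - 2*7 - 1 = 1
w_6 = -1 - 2*(-16) - 7 = 24
w_7 = -24 - 2*1 - (-16) = -10
w_8 = -(-10) - 2*24 - 1 = -39
w_9 = -(-39) - 2*(-10) - 24 = 35
w_{10} = -35 - 2*(-39) - (-10) = 53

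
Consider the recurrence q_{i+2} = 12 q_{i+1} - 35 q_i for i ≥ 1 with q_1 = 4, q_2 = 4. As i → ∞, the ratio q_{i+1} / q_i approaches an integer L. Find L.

The characteristic equation is r^2 - 12r + 35 = 0, which factors as (r - 7)(r - 5) = 0.
So the roots are 7 and 5. Since |7| > |5| and the coefficient of 7^i is non-zero, the ratio tends to 7.

7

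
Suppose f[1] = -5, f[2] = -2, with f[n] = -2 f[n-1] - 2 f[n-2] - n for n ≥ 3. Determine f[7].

f[3] = -2·(-2) - 2·(-5) - 3 = 11
f[4] = -2·11 - 2·(-2) - 4 = -22
f[5] = -2·(-22) - 2·11 - 5 = 17
f[6] = -2·17 - 2·(-22) - 6 = 4
f[7] = -2·4 - 2·17 - 7 = -49

-49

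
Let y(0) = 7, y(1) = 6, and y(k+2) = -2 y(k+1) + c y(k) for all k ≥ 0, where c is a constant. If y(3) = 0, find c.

y(2) = -12 + 7c
y(3) = 24 - 8c
So 24 - 8c = 0, giving c = 3.

3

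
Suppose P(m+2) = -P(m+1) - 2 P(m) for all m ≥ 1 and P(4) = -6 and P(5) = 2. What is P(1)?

Rearranging, P(m-2) = (P(m) + P(m-1)) / -2.
P(3) = (2 + (-6)) / -2 = -4/-2 = 2
P(2) = (-6 + 2) / -2 = -4/-2 = 2
P(1) = (2 + 2) / -2 = 4/-2 = -2

-2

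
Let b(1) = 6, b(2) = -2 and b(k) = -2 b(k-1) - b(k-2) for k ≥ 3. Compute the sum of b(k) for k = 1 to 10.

20

b(3) = -2(-2) - 6 = -2
b(4) = -2(-2) - (-2) = 6
b(5) = -2(6) - (-2) = -10
b(6) = -2(-10) - 6 = 14
b(7) = -2(14) - (-10) = -18
b(8) = -2(-18) - 14 = 22
b(9) = -2(22) - (-18) = -26
b(10) = -2(-26) - 22 = 30
Sum = 6 + (-2) + (-2) + 6 + (-10) + 14 + (-18) + 22 + (-26) + 30 = 20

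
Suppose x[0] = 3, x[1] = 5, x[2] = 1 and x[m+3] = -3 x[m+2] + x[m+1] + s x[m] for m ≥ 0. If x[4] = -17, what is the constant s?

3

x[3] = 2 + 3s
x[4] = -5 - 4s
So -5 - 4s = -17, giving s = 3.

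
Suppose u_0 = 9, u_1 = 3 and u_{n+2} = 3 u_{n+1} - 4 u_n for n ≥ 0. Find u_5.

-141

u_2 = 3·3 - 4·9 = -27
u_3 = 3·(-27) - 4·3 = -93
u_4 = 3·(-93) - 4·(-27) = -171
u_5 = 3·(-171) - 4·(-93) = -141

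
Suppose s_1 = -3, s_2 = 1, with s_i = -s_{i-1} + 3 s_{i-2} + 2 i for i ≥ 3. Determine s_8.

s_3 = -1 + 3(-3) + 6 = -4
s_4 = -(-4) + 3(1) + 8 = 15
s_5 = -15 + 3(-4) + 10 = -17
s_6 = -(-17) + 3(15) + 12 = 74
s_7 = -74 + 3(-17) + 14 = -111
s_8 = -(-111) + 3(74) + 16 = 349

349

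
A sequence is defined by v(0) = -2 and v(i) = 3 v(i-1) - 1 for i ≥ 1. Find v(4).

v(1) = 3(-2) - 1 = -7
v(2) = 3(-7) - 1 = -22
v(3) = 3(-22) - 1 = -67
v(4) = 3(-67) - 1 = -202

-202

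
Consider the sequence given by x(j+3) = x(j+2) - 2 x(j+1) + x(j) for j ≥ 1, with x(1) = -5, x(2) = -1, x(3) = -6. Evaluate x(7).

x(4) = (-6) - 2(-1) + (-5) = -9
x(5) = (-9) - 2(-6) + (-1) = 2
x(6) = 2 - 2(-9) + (-6) = 14
x(7) = 14 - 2(2) + (-9) = 1

1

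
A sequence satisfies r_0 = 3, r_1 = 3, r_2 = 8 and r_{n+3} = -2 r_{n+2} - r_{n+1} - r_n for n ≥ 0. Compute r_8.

293

r_3 = -2*8 - 3 - 3 = -22
r_4 = -2*(-22) - 8 - 3 = 33
r_5 = -2*33 - (-22) - 8 = -52
r_6 = -2*(-52) - 33 - (-22) = 93
r_7 = -2*93 - (-52) - 33 = -167
r_8 = -2*(-167) - 93 - (-52) = 293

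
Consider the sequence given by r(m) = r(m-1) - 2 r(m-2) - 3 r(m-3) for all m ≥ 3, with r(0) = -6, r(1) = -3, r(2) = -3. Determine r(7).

-246

r(3) = (-3) - 2·(-3) - 3·(-6) = 21
r(4) = 21 - 2·(-3) - 3·(-3) = 36
r(5) = 36 - 2·21 - 3·(-3) = 3
r(6) = 3 - 2·36 - 3·21 = -132
r(7) = (-132) - 2·3 - 3·36 = -246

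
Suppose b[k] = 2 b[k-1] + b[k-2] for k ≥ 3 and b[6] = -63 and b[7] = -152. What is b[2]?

-3

Rearranging, b[k-2] = b[k] - 2 b[k-1].
b[5] = -152 - 2(-63) = -26
b[4] = -63 - 2(-26) = -11
b[3] = -26 - 2(-11) = -4
b[2] = -11 - 2(-4) = -3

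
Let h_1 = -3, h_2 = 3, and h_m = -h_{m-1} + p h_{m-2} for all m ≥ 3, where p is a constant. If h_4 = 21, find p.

3

h_3 = -3 - 3p
h_4 = 3 + 6p
So 3 + 6p = 21, giving p = 3.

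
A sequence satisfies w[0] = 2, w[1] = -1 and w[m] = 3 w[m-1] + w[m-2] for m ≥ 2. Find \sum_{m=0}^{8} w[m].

w[2] = 3*(-1) + 2 = -1
w[3] = 3*(-1) + (-1) = -4
w[4] = 3*(-4) + (-1) = -13
w[5] = 3*(-13) + (-4) = -43
w[6] = 3*(-43) + (-13) = -142
w[7] = 3*(-142) + (-43) = -469
w[8] = 3*(-469) + (-142) = -1549
Sum = 2 + (-1) + (-1) + (-4) + (-13) + (-43) + (-142) + (-469) + (-1549) = -2220

-2220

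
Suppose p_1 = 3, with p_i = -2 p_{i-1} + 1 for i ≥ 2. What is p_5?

43

p_2 = -2·3 + 1 = -5
p_3 = -2·(-5) + 1 = 11
p_4 = -2·11 + 1 = -21
p_5 = -2·(-21) + 1 = 43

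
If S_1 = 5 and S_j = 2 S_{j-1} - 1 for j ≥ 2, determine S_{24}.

33554433

The fixed point is -1/(1 - 2) = 1, so S_j - 1 = 2(S_{j-1} - 1).
Hence S_j = 4·2^{j-1} + 1.
S_{24} = 4·2^{23} + 1 = 4·8388608 + 1 = 33554433.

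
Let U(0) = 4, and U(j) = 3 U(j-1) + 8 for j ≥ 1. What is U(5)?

U(1) = 3(4) + 8 = 20
U(2) = 3(20) + 8 = 68
U(3) = 3(68) + 8 = 212
U(4) = 3(212) + 8 = 644
U(5) = 3(644) + 8 = 1940

1940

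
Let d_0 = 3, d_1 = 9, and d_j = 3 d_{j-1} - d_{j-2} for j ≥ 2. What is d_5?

d_2 = 3(9) - 3 = 24
d_3 = 3(24) - 9 = 63
d_4 = 3(63) - 24 = 165
d_5 = 3(165) - 63 = 432

432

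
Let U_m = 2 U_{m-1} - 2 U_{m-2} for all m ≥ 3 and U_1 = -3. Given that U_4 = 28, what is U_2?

8

Let U_2 = y.
U_3 = 6 + 2y
U_4 = 12 + 2y
So 12 + 2y = 28, giving y = 8.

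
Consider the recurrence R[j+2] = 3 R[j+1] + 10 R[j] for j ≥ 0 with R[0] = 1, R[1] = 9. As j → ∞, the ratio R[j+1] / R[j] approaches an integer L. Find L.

5

The characteristic equation is r^2 - 3r - 10 = 0, which factors as (r - 5)(r + 2) = 0.
So the roots are 5 and -2. Since |5| > |-2| and the coefficient of 5^j is non-zero, the ratio tends to 5.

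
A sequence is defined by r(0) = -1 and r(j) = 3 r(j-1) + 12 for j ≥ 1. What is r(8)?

32799

r(1) = 3*(-1) + 12 = 9
r(2) = 3*9 + 12 = 39
r(3) = 3*39 + 12 = 129
r(4) = 3*129 + 12 = 399
r(5) = 3*399 + 12 = 1209
r(6) = 3*1209 + 12 = 3639
r(7) = 3*3639 + 12 = 10929
r(8) = 3*10929 + 12 = 32799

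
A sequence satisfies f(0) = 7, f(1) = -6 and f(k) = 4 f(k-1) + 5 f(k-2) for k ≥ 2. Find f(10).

1627611

f(2) = 4(-6) + 5(7) = 11
f(3) = 4(11) + 5(-6) = 14
f(4) = 4(14) + 5(11) = 111
f(5) = 4(111) + 5(14) = 514
f(6) = 4(514) + 5(111) = 2611
f(7) = 4(2611) + 5(514) = 13014
f(8) = 4(13014) + 5(2611) = 65111
f(9) = 4(65111) + 5(13014) = 325514
f(10) = 4(325514) + 5(65111) = 1627611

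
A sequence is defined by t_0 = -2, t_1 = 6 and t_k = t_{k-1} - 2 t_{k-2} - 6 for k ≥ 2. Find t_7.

50

t_2 = 6 - 2·(-2) - 6 = 4
t_3 = 4 - 2·6 - 6 = -14
t_4 = (-14) - 2·4 - 6 = -28
t_5 = (-28) - 2·(-14) - 6 = -6
t_6 = (-6) - 2·(-28) - 6 = 44
t_7 = 44 - 2·(-6) - 6 = 50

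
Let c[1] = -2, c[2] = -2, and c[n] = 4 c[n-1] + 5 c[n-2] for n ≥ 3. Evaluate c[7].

-10418

c[3] = 4·(-2) + 5·(-2) = -18
c[4] = 4·(-18) + 5·(-2) = -82
c[5] = 4·(-82) + 5·(-18) = -418
c[6] = 4·(-418) + 5·(-82) = -2082
c[7] = 4·(-2082) + 5·(-418) = -10418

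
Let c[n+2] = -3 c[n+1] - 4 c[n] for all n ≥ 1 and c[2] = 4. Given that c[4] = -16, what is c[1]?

-3

Let c[1] = y.
c[3] = -12 - 4y
c[4] = 20 + 12y
So 20 + 12y = -16, giving y = -3.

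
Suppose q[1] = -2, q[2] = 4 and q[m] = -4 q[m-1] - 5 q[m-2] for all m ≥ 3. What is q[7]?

q[3] = -4*4 - 5*(-2) = -6
q[4] = -4*(-6) - 5*4 = 4
q[5] = -4*4 - 5*(-6) = 14
q[6] = -4*14 - 5*4 = -76
q[7] = -4*(-76) - 5*14 = 234

234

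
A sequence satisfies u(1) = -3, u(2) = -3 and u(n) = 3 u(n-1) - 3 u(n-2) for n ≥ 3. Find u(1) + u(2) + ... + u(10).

3

u(3) = 3(-3) - 3(-3) = 0
u(4) = 3(0) - 3(-3) = 9
u(5) = 3(9) - 3(0) = 27
u(6) = 3(27) - 3(9) = 54
u(7) = 3(54) - 3(27) = 81
u(8) = 3(81) - 3(54) = 81
u(9) = 3(81) - 3(81) = 0
u(10) = 3(0) - 3(81) = -243
Sum = (-3) + (-3) + 0 + 9 + 27 + 54 + 81 + 81 + 0 + (-243) = 3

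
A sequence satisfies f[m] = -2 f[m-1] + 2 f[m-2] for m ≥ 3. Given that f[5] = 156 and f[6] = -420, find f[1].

9

Rearranging, f[m-2] = (f[m] + 2 f[m-1]) / 2.
f[4] = (-420 + 2(156)) / 2 = -108/2 = -54
f[3] = (156 + 2(-54)) / 2 = 48/2 = 24
f[2] = (-54 + 2(24)) / 2 = -6/2 = -3
f[1] = (24 + 2(-3)) / 2 = 18/2 = 9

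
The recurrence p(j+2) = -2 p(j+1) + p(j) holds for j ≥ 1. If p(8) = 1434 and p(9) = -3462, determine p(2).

Rearranging, p(j-2) = p(j) + 2 p(j-1).
p(7) = -3462 + 2*1434 = -594
p(6) = 1434 + 2*(-594) = 246
p(5) = -594 + 2*246 = -102
p(4) = 246 + 2*(-102) = 42
p(3) = -102 + 2*42 = -18
p(2) = 42 + 2*(-18) = 6

6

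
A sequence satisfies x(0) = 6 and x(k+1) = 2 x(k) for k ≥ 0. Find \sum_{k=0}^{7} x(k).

x(1) = 2(6) = 12
x(2) = 2(12) = 24
x(3) = 2(24) = 48
x(4) = 2(48) = 96
x(5) = 2(96) = 192
x(6) = 2(192) = 384
x(7) = 2(384) = 768
Sum = 6 + 12 + 24 + 48 + 96 + 192 + 384 + 768 = 1530

1530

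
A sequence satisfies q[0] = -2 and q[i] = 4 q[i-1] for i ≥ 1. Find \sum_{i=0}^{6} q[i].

q[1] = 4·(-2) = -8
q[2] = 4·(-8) = -32
q[3] = 4·(-32) = -128
q[4] = 4·(-128) = -512
q[5] = 4·(-512) = -2048
q[6] = 4·(-2048) = -8192
Sum = (-2) + (-8) + (-32) + (-128) + (-512) + (-2048) + (-8192) = -10922

-10922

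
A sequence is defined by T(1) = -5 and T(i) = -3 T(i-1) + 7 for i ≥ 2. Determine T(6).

T(2) = -3(-5) + 7 = 22
T(3) = -3(22) + 7 = -59
T(4) = -3(-59) + 7 = 184
T(5) = -3(184) + 7 = -545
T(6) = -3(-545) + 7 = 1642

1642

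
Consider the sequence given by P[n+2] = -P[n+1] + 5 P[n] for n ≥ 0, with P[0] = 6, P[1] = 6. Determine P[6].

654

P[2] = -6 + 5·6 = 24
P[3] = -24 + 5·6 = 6
P[4] = -6 + 5·24 = 114
P[5] = -114 + 5·6 = -84
P[6] = -(-84) + 5·114 = 654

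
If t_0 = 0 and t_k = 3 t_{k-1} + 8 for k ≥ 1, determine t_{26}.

10167463313312

The fixed point is 8/(1 - 3) = -4, so t_k + 4 = 3(t_{k-1} + 4).
Hence t_k = 4·3^k - 4.
t_{26} = 4·3^{26} - 4 = 4·2541865828329 - 4 = 10167463313312.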